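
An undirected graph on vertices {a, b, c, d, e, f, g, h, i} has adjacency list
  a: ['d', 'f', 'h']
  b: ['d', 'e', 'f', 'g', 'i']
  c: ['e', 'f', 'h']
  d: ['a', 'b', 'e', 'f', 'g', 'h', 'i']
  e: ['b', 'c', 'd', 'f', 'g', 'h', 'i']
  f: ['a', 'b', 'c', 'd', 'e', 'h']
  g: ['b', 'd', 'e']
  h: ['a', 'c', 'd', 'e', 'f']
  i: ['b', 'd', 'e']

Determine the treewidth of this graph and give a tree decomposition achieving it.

Treewidth 3.
Bags: B1 = {b, d, e, f}  B2 = {d, e, f, h}  B3 = {b, d, e, i}  B4 = {a, d, f, h}  B5 = {b, d, e, g}  B6 = {c, e, f, h}
Tree: B1–B2, B1–B3, B2–B4, B1–B5, B2–B6

Every bag has size at most 4, so the width is 4 − 1 = 3 and tw(G) ≤ 3. On the other hand G contains the 4-clique {d, e, f, h}. A clique must lie in a single bag of any decomposition, so no decomposition can have width below 3. Therefore the treewidth is 3.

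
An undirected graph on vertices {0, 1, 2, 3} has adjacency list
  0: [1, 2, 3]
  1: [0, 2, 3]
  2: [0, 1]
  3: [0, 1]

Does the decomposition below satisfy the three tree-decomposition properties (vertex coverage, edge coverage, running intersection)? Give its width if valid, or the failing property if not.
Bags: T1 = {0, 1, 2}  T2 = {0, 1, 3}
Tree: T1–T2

Checking the three conditions: (i) the bags cover all of {0, 1, 2, 3}; (ii) for each edge, some bag contains both endpoints; (iii) the bags containing any fixed vertex form a subtree. All hold, so the decomposition is valid with width 3 − 1 = 2.

Yes; width 2.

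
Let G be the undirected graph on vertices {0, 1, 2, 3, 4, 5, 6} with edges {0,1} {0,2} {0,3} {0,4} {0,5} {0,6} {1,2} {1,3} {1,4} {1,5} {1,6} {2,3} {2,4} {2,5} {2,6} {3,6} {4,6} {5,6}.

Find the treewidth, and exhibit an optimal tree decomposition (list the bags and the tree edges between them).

Each bag holds 5 vertices, so the decomposition has width 4, which upper-bounds the treewidth. For the lower bound, the 5 vertices {0, 1, 2, 3, 6} are pairwise adjacent, and any tree decomposition puts a clique entirely inside one bag — forcing width ≥ 4. The upper and lower bounds meet at 4, so that is the treewidth.

Treewidth 4.
Bags: B1 = {0, 1, 2, 5, 6}  B2 = {0, 1, 2, 3, 6}  B3 = {0, 1, 2, 4, 6}
Tree: B1–B2, B2–B3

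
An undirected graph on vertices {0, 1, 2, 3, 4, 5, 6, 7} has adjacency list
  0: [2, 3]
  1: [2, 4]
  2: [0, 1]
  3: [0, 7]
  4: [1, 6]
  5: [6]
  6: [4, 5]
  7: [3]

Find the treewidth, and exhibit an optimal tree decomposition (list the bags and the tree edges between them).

Every bag has size at most 2, so the width is 2 − 1 = 1 and tw(G) ≤ 1. G has an edge, so its treewidth is at least 1. Combining the bounds, tw(G) = 1.

Treewidth 1.
Bags: B1 = {3, 7}  B2 = {0, 3}  B3 = {0, 2}  B4 = {1, 2}  B5 = {1, 4}  B6 = {4, 6}  B7 = {5, 6}
Tree: B1–B2, B2–B3, B3–B4, B4–B5, B5–B6, B6–B7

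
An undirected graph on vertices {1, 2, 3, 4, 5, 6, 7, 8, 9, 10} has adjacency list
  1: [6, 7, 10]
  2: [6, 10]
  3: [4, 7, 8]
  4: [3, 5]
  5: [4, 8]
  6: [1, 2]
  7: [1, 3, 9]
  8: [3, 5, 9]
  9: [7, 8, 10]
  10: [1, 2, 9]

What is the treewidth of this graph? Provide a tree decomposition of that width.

Each bag holds 3 vertices, so the decomposition has width 2, which upper-bounds the treewidth. For the lower bound, G contains the cycle 4–5–8–3–4, so G is not a forest; only forests have treewidth ≤ 1, hence tw(G) ≥ 2. Hence tw(G) = 2 exactly.

Treewidth 2.
One such decomposition:
Bags: B1 = {3, 4, 5}  B2 = {3, 5, 8}  B3 = {3, 7, 8}  B4 = {7, 8, 9}  B5 = {1, 7, 9}  B6 = {1, 9, 10}  B7 = {1, 6, 10}  B8 = {2, 6, 10}
Tree: B1–B2, B2–B3, B3–B4, B4–B5, B5–B6, B6–B7, B7–B8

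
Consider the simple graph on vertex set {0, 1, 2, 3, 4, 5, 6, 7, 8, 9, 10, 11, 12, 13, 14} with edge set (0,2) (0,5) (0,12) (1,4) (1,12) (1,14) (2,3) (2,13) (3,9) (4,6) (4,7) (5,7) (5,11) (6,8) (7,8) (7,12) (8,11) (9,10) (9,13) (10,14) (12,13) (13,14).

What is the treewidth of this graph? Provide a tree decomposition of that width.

Treewidth 3.
One optimal decomposition is:
Bags: B1 = {2, 3, 9, 10}  B2 = {2, 9, 10, 13}  B3 = {2, 10, 13, 14}  B4 = {0, 2, 13, 14}  B5 = {0, 12, 13, 14}  B6 = {0, 1, 12, 14}  B7 = {0, 1, 5, 12}  B8 = {1, 5, 7, 12}  B9 = {1, 4, 5, 7}  B10 = {4, 5, 7, 11}  B11 = {4, 7, 8, 11}  B12 = {4, 6, 8, 11}
Tree: B1–B2, B2–B3, B3–B4, B4–B5, B5–B6, B6–B7, B7–B8, B8–B9, B9–B10, B10–B11, B11–B12

Every bag has size at most 4, so the width is 4 − 1 = 3 and tw(G) ≤ 3. For the lower bound: the 4 vertex sets {3,9,10}, {2}, {13}, {0,1,12,14} are disjoint, each induces a connected subgraph, and every pair is joined by at least one edge of G. Contracting each set to a single vertex therefore yields K_{4} as a minor, and since treewidth is minor-monotone, tw(G) ≥ tw(K_{4}) = 3. Hence tw(G) = 3 exactly.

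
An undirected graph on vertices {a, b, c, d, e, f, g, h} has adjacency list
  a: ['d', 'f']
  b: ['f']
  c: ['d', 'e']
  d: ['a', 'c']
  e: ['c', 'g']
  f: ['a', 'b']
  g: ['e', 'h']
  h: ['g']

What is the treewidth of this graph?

A width-1 tree decomposition is:
Bags: B1 = {b, f}  B2 = {a, f}  B3 = {a, d}  B4 = {c, d}  B5 = {c, e}  B6 = {e, g}  B7 = {g, h}
Tree: B1–B2, B2–B3, B3–B4, B4–B5, B5–B6, B6–B7
The largest bag has 2 vertices, giving width 1; this decomposition certifies tw(G) ≤ 1. Since G has at least one edge (e.g. b–f), it is not an edgeless graph, so tw(G) ≥ 1. Combining the bounds, tw(G) = 1.

1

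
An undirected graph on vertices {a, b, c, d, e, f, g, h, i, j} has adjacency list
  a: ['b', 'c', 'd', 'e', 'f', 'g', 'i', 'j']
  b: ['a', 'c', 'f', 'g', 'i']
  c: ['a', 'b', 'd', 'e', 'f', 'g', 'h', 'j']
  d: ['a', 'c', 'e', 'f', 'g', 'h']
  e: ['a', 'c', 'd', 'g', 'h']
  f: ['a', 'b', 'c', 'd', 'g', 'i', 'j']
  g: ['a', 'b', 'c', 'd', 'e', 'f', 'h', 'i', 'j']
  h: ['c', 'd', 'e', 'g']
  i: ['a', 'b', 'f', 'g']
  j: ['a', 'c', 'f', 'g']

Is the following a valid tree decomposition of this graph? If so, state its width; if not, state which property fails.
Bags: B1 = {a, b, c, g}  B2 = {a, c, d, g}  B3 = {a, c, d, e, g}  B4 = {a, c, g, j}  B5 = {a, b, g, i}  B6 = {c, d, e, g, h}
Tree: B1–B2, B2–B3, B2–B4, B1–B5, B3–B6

No — vertex f appears in no bag.

A tree decomposition must satisfy three properties: every vertex lies in some bag; for every edge, both endpoints lie together in some bag; and for every vertex, the bags containing it form a connected subtree. Here vertex f appears in no bag, so the decomposition is invalid.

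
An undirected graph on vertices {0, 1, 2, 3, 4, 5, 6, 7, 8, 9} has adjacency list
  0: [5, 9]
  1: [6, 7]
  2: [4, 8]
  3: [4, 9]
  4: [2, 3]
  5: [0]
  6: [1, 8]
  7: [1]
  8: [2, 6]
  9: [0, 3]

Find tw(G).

1

A width-1 tree decomposition is:
Bags: B1 = {1, 7}  B2 = {1, 6}  B3 = {6, 8}  B4 = {2, 8}  B5 = {2, 4}  B6 = {3, 4}  B7 = {3, 9}  B8 = {0, 9}  B9 = {0, 5}
Tree: B1–B2, B2–B3, B3–B4, B4–B5, B5–B6, B6–B7, B7–B8, B8–B9
Each bag holds 2 vertices, so the decomposition has width 1, which upper-bounds the treewidth. G has an edge, so its treewidth is at least 1. Therefore the treewidth is 1.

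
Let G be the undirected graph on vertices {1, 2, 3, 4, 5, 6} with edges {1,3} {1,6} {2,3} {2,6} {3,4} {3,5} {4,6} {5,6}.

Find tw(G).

2

A width-2 tree decomposition is:
Bags: B1 = {1, 3, 6}  B2 = {3, 4, 6}  B3 = {3, 5, 6}  B4 = {2, 3, 6}
Tree: B1–B2, B2–B3, B3–B4
The largest bag has 3 vertices, giving width 2; this decomposition certifies tw(G) ≤ 2. The edges 1–6–4–3–1 form a cycle, so G is not a tree and its treewidth is at least 2. The upper and lower bounds meet at 2, so that is the treewidth.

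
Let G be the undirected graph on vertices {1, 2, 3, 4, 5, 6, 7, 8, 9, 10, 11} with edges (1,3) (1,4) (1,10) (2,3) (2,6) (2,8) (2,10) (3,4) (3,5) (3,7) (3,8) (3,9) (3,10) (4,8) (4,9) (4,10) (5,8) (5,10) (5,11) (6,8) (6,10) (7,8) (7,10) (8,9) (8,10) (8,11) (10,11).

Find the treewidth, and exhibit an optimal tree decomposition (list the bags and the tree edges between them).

Treewidth 3.
Bags: B1 = {3, 4, 8, 10}  B2 = {2, 3, 8, 10}  B3 = {1, 3, 4, 10}  B4 = {2, 6, 8, 10}  B5 = {3, 4, 8, 9}  B6 = {3, 7, 8, 10}  B7 = {3, 5, 8, 10}  B8 = {5, 8, 10, 11}
Tree: B1–B2, B1–B3, B2–B4, B1–B5, B1–B6, B2–B7, B7–B8

The largest bag has 4 vertices, giving width 3; this decomposition certifies tw(G) ≤ 3. On the other hand G contains the 4-clique {3, 4, 8, 9}. A clique must lie in a single bag of any decomposition, so no decomposition can have width below 3. Combining the bounds, tw(G) = 3.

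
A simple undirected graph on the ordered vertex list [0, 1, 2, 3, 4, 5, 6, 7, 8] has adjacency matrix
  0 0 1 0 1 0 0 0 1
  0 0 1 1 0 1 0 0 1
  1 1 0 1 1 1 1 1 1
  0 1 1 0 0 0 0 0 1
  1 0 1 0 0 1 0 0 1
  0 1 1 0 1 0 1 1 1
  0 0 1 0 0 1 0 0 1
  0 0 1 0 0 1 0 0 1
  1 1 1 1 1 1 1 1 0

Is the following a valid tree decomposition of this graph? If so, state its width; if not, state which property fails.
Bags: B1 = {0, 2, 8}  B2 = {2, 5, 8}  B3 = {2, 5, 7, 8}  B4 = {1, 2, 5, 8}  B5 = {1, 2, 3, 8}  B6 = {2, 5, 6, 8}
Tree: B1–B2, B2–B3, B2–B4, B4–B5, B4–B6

A tree decomposition must satisfy three properties: every vertex lies in some bag; for every edge, both endpoints lie together in some bag; and for every vertex, the bags containing it form a connected subtree. Here vertex 4 appears in no bag, so the decomposition is invalid.

No — vertex 4 appears in no bag.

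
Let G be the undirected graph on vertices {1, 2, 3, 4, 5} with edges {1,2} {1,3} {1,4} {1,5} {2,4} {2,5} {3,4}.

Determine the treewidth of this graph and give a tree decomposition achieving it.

Treewidth 2.
One such decomposition:
Bags: B1 = {1, 2, 4}  B2 = {1, 2, 5}  B3 = {1, 3, 4}
Tree: B1–B2, B1–B3

The largest bag has 3 vertices, giving width 2; this decomposition certifies tw(G) ≤ 2. For the lower bound, the 3 vertices {1, 2, 4} are pairwise adjacent, and any tree decomposition puts a clique entirely inside one bag — forcing width ≥ 2. Hence tw(G) = 2 exactly.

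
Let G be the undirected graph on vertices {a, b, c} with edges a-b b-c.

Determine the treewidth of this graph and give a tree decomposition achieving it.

Treewidth 1.
Bags: B1 = {b, c}  B2 = {a, b}
Tree: B1–B2

Every bag has size at most 2, so the width is 2 − 1 = 1 and tw(G) ≤ 1. Since G has at least one edge (e.g. c–b), it is not an edgeless graph, so tw(G) ≥ 1. Combining the bounds, tw(G) = 1.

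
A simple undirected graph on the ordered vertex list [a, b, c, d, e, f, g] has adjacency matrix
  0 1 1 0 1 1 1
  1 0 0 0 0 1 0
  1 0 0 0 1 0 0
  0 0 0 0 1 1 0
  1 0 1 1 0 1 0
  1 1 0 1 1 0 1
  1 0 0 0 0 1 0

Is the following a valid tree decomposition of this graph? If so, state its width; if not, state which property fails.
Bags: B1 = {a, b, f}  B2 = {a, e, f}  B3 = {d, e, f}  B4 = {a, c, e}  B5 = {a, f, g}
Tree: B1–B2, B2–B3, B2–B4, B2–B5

Yes; width 2.

Checking the three conditions: (i) the bags cover all of {a, b, c, d, e, f, g}; (ii) for each edge, some bag contains both endpoints; (iii) the bags containing any fixed vertex form a subtree. All hold, so the decomposition is valid with width 3 − 1 = 2.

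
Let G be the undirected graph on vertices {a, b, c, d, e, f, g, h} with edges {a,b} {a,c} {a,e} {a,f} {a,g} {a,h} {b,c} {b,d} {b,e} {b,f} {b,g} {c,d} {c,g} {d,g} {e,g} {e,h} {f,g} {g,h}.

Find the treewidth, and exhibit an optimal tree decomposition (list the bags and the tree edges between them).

Treewidth 3.
Bags: B1 = {a, e, g, h}  B2 = {a, b, e, g}  B3 = {a, b, c, g}  B4 = {b, c, d, g}  B5 = {a, b, f, g}
Tree: B1–B2, B2–B3, B3–B4, B3–B5

The largest bag has 4 vertices, giving width 3; this decomposition certifies tw(G) ≤ 3. For the lower bound, the 4 vertices {a, e, g, h} are pairwise adjacent, and any tree decomposition puts a clique entirely inside one bag — forcing width ≥ 3. The upper and lower bounds meet at 3, so that is the treewidth.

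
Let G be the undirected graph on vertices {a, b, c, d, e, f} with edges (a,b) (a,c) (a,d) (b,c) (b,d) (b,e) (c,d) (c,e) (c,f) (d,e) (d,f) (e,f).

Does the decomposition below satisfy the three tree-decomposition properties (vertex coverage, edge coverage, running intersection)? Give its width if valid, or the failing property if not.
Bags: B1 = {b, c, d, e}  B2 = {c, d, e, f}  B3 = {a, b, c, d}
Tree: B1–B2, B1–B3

Every vertex of G appears in some bag (union = {a, b, c, d, e, f}); every edge is covered by a bag; and for each vertex v the set of bags containing v is connected in the bag tree. The decomposition is therefore valid. The largest bag has 4 vertices, so the width is 3.

Yes; width 3.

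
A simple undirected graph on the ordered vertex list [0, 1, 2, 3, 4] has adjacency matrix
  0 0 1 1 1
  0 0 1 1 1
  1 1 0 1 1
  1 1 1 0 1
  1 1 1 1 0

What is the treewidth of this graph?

A width-3 tree decomposition is:
Bags: B1 = {0, 2, 3, 4}  B2 = {1, 2, 3, 4}
Tree: B1–B2
The largest bag has 4 vertices, giving width 3; this decomposition certifies tw(G) ≤ 3. Conversely, {0, 2, 3, 4} is a clique of size 4, and the vertices of any clique must share a bag in every tree decomposition; so some bag has ≥ 4 vertices and tw(G) ≥ 3. Therefore the treewidth is 3.

3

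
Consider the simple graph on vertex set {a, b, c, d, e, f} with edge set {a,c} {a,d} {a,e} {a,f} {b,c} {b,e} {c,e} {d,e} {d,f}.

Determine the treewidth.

2

A width-2 tree decomposition is:
Bags: B1 = {a, d, e}  B2 = {a, c, e}  B3 = {b, c, e}  B4 = {a, d, f}
Tree: B1–B2, B2–B3, B1–B4
Every bag has size at most 3, so the width is 3 − 1 = 2 and tw(G) ≤ 2. On the other hand G contains the 3-clique {a, d, e}. A clique must lie in a single bag of any decomposition, so no decomposition can have width below 2. Hence tw(G) = 2 exactly.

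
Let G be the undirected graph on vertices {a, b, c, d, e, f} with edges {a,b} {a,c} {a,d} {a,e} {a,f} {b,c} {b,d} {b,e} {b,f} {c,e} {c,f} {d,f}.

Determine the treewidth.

A width-3 tree decomposition is:
Bags: B1 = {a, b, d, f}  B2 = {a, b, c, f}  B3 = {a, b, c, e}
Tree: B1–B2, B2–B3
Each bag holds 4 vertices, so the decomposition has width 3, which upper-bounds the treewidth. For the lower bound, the 4 vertices {a, b, d, f} are pairwise adjacent, and any tree decomposition puts a clique entirely inside one bag — forcing width ≥ 3. Therefore the treewidth is 3.

3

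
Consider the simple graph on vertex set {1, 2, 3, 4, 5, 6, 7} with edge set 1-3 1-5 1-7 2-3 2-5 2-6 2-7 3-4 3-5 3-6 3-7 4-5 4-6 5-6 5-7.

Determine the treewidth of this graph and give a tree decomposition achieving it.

The largest bag has 4 vertices, giving width 3; this decomposition certifies tw(G) ≤ 3. For the lower bound, the 4 vertices {1, 3, 5, 7} are pairwise adjacent, and any tree decomposition puts a clique entirely inside one bag — forcing width ≥ 3. The upper and lower bounds meet at 3, so that is the treewidth.

Treewidth 3.
One such decomposition:
Bags: B1 = {2, 3, 5, 6}  B2 = {2, 3, 5, 7}  B3 = {1, 3, 5, 7}  B4 = {3, 4, 5, 6}
Tree: B1–B2, B2–B3, B1–B4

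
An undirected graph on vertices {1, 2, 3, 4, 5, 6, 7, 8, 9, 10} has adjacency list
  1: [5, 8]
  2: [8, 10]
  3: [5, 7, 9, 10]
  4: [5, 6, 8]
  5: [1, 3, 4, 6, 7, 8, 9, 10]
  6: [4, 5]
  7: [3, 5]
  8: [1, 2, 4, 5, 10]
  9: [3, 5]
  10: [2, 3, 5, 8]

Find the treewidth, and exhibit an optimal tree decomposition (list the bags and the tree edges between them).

Each bag holds 3 vertices, so the decomposition has width 2, which upper-bounds the treewidth. Conversely, {2, 8, 10} is a clique of size 3, and the vertices of any clique must share a bag in every tree decomposition; so some bag has ≥ 3 vertices and tw(G) ≥ 2. The upper and lower bounds meet at 2, so that is the treewidth.

Treewidth 2.
One such decomposition:
Bags: B1 = {5, 8, 10}  B2 = {3, 5, 10}  B3 = {3, 5, 9}  B4 = {4, 5, 8}  B5 = {4, 5, 6}  B6 = {2, 8, 10}  B7 = {3, 5, 7}  B8 = {1, 5, 8}
Tree: B1–B2, B2–B3, B1–B4, B4–B5, B1–B6, B2–B7, B1–B8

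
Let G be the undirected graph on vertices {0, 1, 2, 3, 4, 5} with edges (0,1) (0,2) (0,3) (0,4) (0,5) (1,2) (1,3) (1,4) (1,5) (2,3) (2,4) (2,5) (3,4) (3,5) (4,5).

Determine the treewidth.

A width-5 tree decomposition is:
Bags: B1 = {0, 1, 2, 3, 4, 5}
Tree: (single bag)
With just one bag of size 6, the width is 6 − 1 = 5, so tw(G) ≤ 5. On the other hand G contains the 6-clique {0, 1, 2, 3, 4, 5}. A clique must lie in a single bag of any decomposition, so no decomposition can have width below 5. Hence tw(G) = 5 exactly.

5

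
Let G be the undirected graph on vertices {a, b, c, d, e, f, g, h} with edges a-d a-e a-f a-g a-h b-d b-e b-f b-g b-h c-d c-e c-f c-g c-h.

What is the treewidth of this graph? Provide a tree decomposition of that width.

Treewidth 3.
One optimal decomposition is:
Bags: B1 = {a, b, c, d}  B2 = {a, b, c, e}  B3 = {a, b, c, h}  B4 = {a, b, c, g}  B5 = {a, b, c, f}
Tree: B1–B2, B2–B3, B3–B4, B4–B5

Each bag holds 4 vertices, so the decomposition has width 3, which upper-bounds the treewidth. For the lower bound: the 4 vertex sets {b,d}, {a,e}, {c}, {h} are disjoint, each induces a connected subgraph, and every pair is joined by at least one edge of G. Contracting each set to a single vertex therefore yields K_{4} as a minor, and since treewidth is minor-monotone, tw(G) ≥ tw(K_{4}) = 3. Hence tw(G) = 3 exactly.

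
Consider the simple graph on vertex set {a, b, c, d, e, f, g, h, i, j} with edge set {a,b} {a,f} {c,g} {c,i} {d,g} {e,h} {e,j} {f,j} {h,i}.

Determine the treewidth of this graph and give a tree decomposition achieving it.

Each bag holds 2 vertices, so the decomposition has width 1, which upper-bounds the treewidth. Any graph with an edge has treewidth ≥ 1, and G has the edge b–a. The upper and lower bounds meet at 1, so that is the treewidth.

Treewidth 1.
Bags: B1 = {a, b}  B2 = {a, f}  B3 = {f, j}  B4 = {e, j}  B5 = {e, h}  B6 = {h, i}  B7 = {c, i}  B8 = {c, g}  B9 = {d, g}
Tree: B1–B2, B2–B3, B3–B4, B4–B5, B5–B6, B6–B7, B7–B8, B8–B9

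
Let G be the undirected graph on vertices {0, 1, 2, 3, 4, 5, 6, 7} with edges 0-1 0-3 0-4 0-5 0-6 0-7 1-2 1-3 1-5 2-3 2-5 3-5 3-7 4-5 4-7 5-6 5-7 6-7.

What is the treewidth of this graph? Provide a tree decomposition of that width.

Every bag has size at most 4, so the width is 4 − 1 = 3 and tw(G) ≤ 3. Conversely, {0, 1, 3, 5} is a clique of size 4, and the vertices of any clique must share a bag in every tree decomposition; so some bag has ≥ 4 vertices and tw(G) ≥ 3. Combining the bounds, tw(G) = 3.

Treewidth 3.
One such decomposition:
Bags: B1 = {0, 3, 5, 7}  B2 = {0, 1, 3, 5}  B3 = {1, 2, 3, 5}  B4 = {0, 4, 5, 7}  B5 = {0, 5, 6, 7}
Tree: B1–B2, B2–B3, B1–B4, B1–B5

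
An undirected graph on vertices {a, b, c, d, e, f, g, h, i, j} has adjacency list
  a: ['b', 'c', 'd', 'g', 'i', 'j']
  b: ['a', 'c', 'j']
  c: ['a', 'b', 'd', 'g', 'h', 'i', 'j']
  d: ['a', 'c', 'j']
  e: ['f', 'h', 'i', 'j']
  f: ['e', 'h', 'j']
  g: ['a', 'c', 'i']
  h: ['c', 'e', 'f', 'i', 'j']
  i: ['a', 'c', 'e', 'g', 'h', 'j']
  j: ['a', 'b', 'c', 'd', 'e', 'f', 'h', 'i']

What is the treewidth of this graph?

A width-3 tree decomposition is:
Bags: B1 = {a, c, i, j}  B2 = {c, h, i, j}  B3 = {a, c, g, i}  B4 = {e, h, i, j}  B5 = {a, b, c, j}  B6 = {e, f, h, j}  B7 = {a, c, d, j}
Tree: B1–B2, B1–B3, B2–B4, B1–B5, B4–B6, B1–B7
The largest bag has 4 vertices, giving width 3; this decomposition certifies tw(G) ≤ 3. Conversely, {a, c, g, i} is a clique of size 4, and the vertices of any clique must share a bag in every tree decomposition; so some bag has ≥ 4 vertices and tw(G) ≥ 3. Therefore the treewidth is 3.

3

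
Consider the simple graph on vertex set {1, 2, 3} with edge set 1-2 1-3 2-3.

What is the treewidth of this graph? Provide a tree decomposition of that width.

With just one bag of size 3, the width is 3 − 1 = 2, so tw(G) ≤ 2. For the lower bound, the 3 vertices {1, 2, 3} are pairwise adjacent, and any tree decomposition puts a clique entirely inside one bag — forcing width ≥ 2. Therefore the treewidth is 2.

Treewidth 2.
One such decomposition:
Bags: B1 = {1, 2, 3}
Tree: (single bag)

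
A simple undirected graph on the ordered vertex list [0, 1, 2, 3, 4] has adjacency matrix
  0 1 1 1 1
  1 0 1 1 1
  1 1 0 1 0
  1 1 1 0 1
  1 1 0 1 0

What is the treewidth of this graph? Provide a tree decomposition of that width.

Each bag holds 4 vertices, so the decomposition has width 3, which upper-bounds the treewidth. For the lower bound, the 4 vertices {0, 1, 2, 3} are pairwise adjacent, and any tree decomposition puts a clique entirely inside one bag — forcing width ≥ 3. Therefore the treewidth is 3.

Treewidth 3.
Bags: B1 = {0, 1, 3, 4}  B2 = {0, 1, 2, 3}
Tree: B1–B2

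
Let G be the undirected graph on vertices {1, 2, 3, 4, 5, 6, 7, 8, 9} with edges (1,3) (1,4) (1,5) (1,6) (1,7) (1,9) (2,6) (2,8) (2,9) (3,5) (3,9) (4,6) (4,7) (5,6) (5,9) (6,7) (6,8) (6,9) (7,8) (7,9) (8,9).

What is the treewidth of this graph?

3

A width-3 tree decomposition is:
Bags: B1 = {6, 7, 8, 9}  B2 = {1, 6, 7, 9}  B3 = {2, 6, 8, 9}  B4 = {1, 5, 6, 9}  B5 = {1, 4, 6, 7}  B6 = {1, 3, 5, 9}
Tree: B1–B2, B1–B3, B2–B4, B2–B5, B4–B6
Each bag holds 4 vertices, so the decomposition has width 3, which upper-bounds the treewidth. Conversely, {1, 3, 5, 9} is a clique of size 4, and the vertices of any clique must share a bag in every tree decomposition; so some bag has ≥ 4 vertices and tw(G) ≥ 3. Hence tw(G) = 3 exactly.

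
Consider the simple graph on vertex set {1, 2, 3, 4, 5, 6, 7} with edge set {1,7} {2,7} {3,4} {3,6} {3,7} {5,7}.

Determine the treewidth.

1

A width-1 tree decomposition is:
Bags: B1 = {3, 7}  B2 = {1, 7}  B3 = {5, 7}  B4 = {2, 7}  B5 = {3, 4}  B6 = {3, 6}
Tree: B1–B2, B2–B3, B2–B4, B1–B5, B1–B6
Every bag has size at most 2, so the width is 2 − 1 = 1 and tw(G) ≤ 1. G has an edge, so its treewidth is at least 1. Hence tw(G) = 1 exactly.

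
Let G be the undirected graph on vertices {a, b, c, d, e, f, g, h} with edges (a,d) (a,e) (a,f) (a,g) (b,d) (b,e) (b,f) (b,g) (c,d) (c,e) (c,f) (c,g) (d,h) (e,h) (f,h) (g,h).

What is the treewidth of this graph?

4

A width-4 tree decomposition is:
Bags: B1 = {a, b, c, g, h}  B2 = {a, b, c, f, h}  B3 = {a, b, c, e, h}  B4 = {a, b, c, d, h}
Tree: B1–B2, B2–B3, B3–B4
The largest bag has 5 vertices, giving width 4; this decomposition certifies tw(G) ≤ 4. For the lower bound: the 5 vertex sets {g,h}, {c,f}, {a,e}, {b}, {d} are disjoint, each induces a connected subgraph, and every pair is joined by at least one edge of G. Contracting each set to a single vertex therefore yields K_{5} as a minor, and since treewidth is minor-monotone, tw(G) ≥ tw(K_{5}) = 4. Combining the bounds, tw(G) = 4.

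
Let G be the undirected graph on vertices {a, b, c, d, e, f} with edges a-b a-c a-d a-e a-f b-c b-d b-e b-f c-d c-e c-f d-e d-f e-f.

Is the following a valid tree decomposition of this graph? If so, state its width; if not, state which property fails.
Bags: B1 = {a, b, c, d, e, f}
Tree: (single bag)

Yes; width 5.

Checking the three conditions: (i) the bags cover all of {a, b, c, d, e, f}; (ii) for each edge, some bag contains both endpoints; (iii) the bags containing any fixed vertex form a subtree. All hold, so the decomposition is valid with width 6 − 1 = 5.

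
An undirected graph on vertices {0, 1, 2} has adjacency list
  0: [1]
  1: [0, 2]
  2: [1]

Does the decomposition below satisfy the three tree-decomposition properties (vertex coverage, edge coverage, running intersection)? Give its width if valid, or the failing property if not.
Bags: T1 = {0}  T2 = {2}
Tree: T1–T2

No — vertex 1 appears in no bag.

A tree decomposition must satisfy three properties: every vertex lies in some bag; for every edge, both endpoints lie together in some bag; and for every vertex, the bags containing it form a connected subtree. Here vertex 1 appears in no bag, so the decomposition is invalid.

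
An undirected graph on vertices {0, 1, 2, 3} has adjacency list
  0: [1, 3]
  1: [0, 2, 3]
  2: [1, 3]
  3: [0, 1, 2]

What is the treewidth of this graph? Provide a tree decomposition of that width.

The largest bag has 3 vertices, giving width 2; this decomposition certifies tw(G) ≤ 2. For the lower bound, the 3 vertices {0, 1, 3} are pairwise adjacent, and any tree decomposition puts a clique entirely inside one bag — forcing width ≥ 2. Hence tw(G) = 2 exactly.

Treewidth 2.
Bags: B1 = {1, 2, 3}  B2 = {0, 1, 3}
Tree: B1–B2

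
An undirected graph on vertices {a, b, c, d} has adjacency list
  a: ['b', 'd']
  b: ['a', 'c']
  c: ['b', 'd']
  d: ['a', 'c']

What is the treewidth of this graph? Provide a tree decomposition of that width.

Every bag has size at most 3, so the width is 3 − 1 = 2 and tw(G) ≤ 2. The edges b–c–d–a–b form a cycle, so G is not a tree and its treewidth is at least 2. Combining the bounds, tw(G) = 2.

Treewidth 2.
One optimal decomposition is:
Bags: B1 = {b, c, d}  B2 = {a, b, d}
Tree: B1–B2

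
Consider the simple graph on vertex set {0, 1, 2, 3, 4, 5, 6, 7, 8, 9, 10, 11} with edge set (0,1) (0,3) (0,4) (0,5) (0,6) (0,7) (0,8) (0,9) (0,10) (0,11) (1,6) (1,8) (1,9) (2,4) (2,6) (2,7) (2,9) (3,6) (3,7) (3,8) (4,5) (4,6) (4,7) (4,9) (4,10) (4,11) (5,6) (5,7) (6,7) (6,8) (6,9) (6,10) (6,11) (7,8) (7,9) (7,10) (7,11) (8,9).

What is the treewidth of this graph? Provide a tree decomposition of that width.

Every bag has size at most 5, so the width is 5 − 1 = 4 and tw(G) ≤ 4. On the other hand G contains the 5-clique {0, 1, 6, 8, 9}. A clique must lie in a single bag of any decomposition, so no decomposition can have width below 4. Hence tw(G) = 4 exactly.

Treewidth 4.
One optimal decomposition is:
Bags: B1 = {0, 4, 6, 7, 10}  B2 = {0, 4, 6, 7, 9}  B3 = {0, 6, 7, 8, 9}  B4 = {0, 4, 5, 6, 7}  B5 = {0, 3, 6, 7, 8}  B6 = {0, 1, 6, 8, 9}  B7 = {0, 4, 6, 7, 11}  B8 = {2, 4, 6, 7, 9}
Tree: B1–B2, B2–B3, B2–B4, B3–B5, B3–B6, B2–B7, B2–B8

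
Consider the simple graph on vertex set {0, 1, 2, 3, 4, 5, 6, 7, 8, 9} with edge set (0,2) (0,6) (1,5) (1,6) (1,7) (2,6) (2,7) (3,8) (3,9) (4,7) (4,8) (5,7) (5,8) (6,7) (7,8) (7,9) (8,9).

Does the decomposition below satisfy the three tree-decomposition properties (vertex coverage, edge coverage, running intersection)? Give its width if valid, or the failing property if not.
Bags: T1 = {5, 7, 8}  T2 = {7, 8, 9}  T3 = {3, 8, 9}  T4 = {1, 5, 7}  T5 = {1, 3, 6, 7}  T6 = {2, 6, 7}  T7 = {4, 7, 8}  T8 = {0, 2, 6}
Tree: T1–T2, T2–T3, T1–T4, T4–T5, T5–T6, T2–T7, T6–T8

A tree decomposition must satisfy three properties: every vertex lies in some bag; for every edge, both endpoints lie together in some bag; and for every vertex, the bags containing it form a connected subtree. Here bags containing vertex 3 are not connected in the tree, so the decomposition is invalid.

No — bags containing vertex 3 are not connected in the tree.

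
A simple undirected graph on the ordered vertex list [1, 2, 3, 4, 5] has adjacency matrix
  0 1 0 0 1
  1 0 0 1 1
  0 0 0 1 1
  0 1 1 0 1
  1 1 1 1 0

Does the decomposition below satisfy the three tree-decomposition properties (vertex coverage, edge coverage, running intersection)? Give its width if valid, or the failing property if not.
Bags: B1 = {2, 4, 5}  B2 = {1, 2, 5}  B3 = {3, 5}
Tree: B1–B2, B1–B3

No — edge (4,3) lies in no bag.

A tree decomposition must satisfy three properties: every vertex lies in some bag; for every edge, both endpoints lie together in some bag; and for every vertex, the bags containing it form a connected subtree. Here edge (4,3) lies in no bag, so the decomposition is invalid.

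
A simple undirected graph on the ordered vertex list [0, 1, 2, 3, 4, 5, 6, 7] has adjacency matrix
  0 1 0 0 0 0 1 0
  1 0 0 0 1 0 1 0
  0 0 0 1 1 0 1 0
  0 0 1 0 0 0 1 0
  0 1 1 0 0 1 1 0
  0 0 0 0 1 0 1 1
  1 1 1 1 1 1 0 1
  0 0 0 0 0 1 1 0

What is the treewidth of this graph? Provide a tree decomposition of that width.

Every bag has size at most 3, so the width is 3 − 1 = 2 and tw(G) ≤ 2. Conversely, {0, 1, 6} is a clique of size 3, and the vertices of any clique must share a bag in every tree decomposition; so some bag has ≥ 3 vertices and tw(G) ≥ 2. Therefore the treewidth is 2.

Treewidth 2.
One such decomposition:
Bags: B1 = {4, 5, 6}  B2 = {2, 4, 6}  B3 = {5, 6, 7}  B4 = {1, 4, 6}  B5 = {0, 1, 6}  B6 = {2, 3, 6}
Tree: B1–B2, B1–B3, B1–B4, B4–B5, B2–B6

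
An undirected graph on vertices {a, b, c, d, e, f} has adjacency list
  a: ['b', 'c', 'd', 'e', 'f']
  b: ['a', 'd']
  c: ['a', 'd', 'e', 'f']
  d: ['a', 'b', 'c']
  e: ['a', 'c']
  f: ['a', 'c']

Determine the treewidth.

A width-2 tree decomposition is:
Bags: B1 = {a, c, e}  B2 = {a, c, f}  B3 = {a, c, d}  B4 = {a, b, d}
Tree: B1–B2, B1–B3, B3–B4
Every bag has size at most 3, so the width is 3 − 1 = 2 and tw(G) ≤ 2. For the lower bound, the 3 vertices {a, c, d} are pairwise adjacent, and any tree decomposition puts a clique entirely inside one bag — forcing width ≥ 2. The upper and lower bounds meet at 2, so that is the treewidth.

2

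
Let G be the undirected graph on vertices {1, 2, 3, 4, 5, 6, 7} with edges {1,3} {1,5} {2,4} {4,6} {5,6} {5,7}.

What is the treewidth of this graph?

A width-1 tree decomposition is:
Bags: B1 = {5, 7}  B2 = {1, 5}  B3 = {1, 3}  B4 = {5, 6}  B5 = {4, 6}  B6 = {2, 4}
Tree: B1–B2, B2–B3, B2–B4, B4–B5, B5–B6
Every bag has size at most 2, so the width is 2 − 1 = 1 and tw(G) ≤ 1. Since G has at least one edge (e.g. 5–7), it is not an edgeless graph, so tw(G) ≥ 1. Therefore the treewidth is 1.

1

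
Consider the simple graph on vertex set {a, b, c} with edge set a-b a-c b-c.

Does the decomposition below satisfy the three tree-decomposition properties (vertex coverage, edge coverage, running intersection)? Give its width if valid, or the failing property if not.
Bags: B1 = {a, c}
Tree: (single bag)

No — vertex b appears in no bag.

A tree decomposition must satisfy three properties: every vertex lies in some bag; for every edge, both endpoints lie together in some bag; and for every vertex, the bags containing it form a connected subtree. Here vertex b appears in no bag, so the decomposition is invalid.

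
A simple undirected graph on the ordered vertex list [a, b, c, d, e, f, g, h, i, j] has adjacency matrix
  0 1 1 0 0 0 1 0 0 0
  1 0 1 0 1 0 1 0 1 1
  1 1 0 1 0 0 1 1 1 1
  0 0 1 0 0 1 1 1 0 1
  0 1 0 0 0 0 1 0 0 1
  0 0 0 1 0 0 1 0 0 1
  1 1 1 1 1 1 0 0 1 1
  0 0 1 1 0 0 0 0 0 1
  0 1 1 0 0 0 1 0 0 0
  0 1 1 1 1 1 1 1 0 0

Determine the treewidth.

A width-3 tree decomposition is:
Bags: B1 = {b, e, g, j}  B2 = {b, c, g, j}  B3 = {a, b, c, g}  B4 = {c, d, g, j}  B5 = {c, d, h, j}  B6 = {b, c, g, i}  B7 = {d, f, g, j}
Tree: B1–B2, B2–B3, B2–B4, B4–B5, B2–B6, B4–B7
Each bag holds 4 vertices, so the decomposition has width 3, which upper-bounds the treewidth. Conversely, {c, d, g, j} is a clique of size 4, and the vertices of any clique must share a bag in every tree decomposition; so some bag has ≥ 4 vertices and tw(G) ≥ 3. Therefore the treewidth is 3.

3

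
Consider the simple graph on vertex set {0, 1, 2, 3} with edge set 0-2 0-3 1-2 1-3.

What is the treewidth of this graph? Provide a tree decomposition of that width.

Treewidth 2.
One such decomposition:
Bags: B1 = {0, 1, 3}  B2 = {0, 1, 2}
Tree: B1–B2

The largest bag has 3 vertices, giving width 2; this decomposition certifies tw(G) ≤ 2. The edges 0–3–1–2–0 form a cycle, so G is not a tree and its treewidth is at least 2. Hence tw(G) = 2 exactly.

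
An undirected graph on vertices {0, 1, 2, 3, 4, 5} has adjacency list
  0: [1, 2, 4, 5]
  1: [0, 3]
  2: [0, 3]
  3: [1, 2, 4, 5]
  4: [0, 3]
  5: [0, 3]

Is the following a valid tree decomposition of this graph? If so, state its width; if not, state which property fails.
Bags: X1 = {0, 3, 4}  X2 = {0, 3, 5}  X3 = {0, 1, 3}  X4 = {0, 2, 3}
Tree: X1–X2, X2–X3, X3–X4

Checking the three conditions: (i) the bags cover all of {0, 1, 2, 3, 4, 5}; (ii) for each edge, some bag contains both endpoints; (iii) the bags containing any fixed vertex form a subtree. All hold, so the decomposition is valid with width 3 − 1 = 2.

Yes; width 2.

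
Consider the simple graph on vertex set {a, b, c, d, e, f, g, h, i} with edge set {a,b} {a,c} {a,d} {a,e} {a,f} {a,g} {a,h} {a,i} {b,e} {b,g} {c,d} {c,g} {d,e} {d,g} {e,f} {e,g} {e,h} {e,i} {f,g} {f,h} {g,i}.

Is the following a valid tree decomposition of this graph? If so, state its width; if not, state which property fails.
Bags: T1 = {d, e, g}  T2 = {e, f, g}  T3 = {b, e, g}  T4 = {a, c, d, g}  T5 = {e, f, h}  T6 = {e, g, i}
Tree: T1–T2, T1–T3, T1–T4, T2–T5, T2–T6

A tree decomposition must satisfy three properties: every vertex lies in some bag; for every edge, both endpoints lie together in some bag; and for every vertex, the bags containing it form a connected subtree. Here edge (a,e) lies in no bag, so the decomposition is invalid.

No — edge (a,e) lies in no bag.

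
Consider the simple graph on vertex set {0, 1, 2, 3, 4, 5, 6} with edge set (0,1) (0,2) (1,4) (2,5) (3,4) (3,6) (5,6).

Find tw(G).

2

A width-2 tree decomposition is:
Bags: B1 = {0, 1, 4}  B2 = {0, 3, 4}  B3 = {0, 3, 6}  B4 = {0, 5, 6}  B5 = {0, 2, 5}
Tree: B1–B2, B2–B3, B3–B4, B4–B5
Each bag holds 3 vertices, so the decomposition has width 2, which upper-bounds the treewidth. For the lower bound, G contains the cycle 0–1–4–3–6–5–2–0, so G is not a forest; only forests have treewidth ≤ 1, hence tw(G) ≥ 2. Combining the bounds, tw(G) = 2.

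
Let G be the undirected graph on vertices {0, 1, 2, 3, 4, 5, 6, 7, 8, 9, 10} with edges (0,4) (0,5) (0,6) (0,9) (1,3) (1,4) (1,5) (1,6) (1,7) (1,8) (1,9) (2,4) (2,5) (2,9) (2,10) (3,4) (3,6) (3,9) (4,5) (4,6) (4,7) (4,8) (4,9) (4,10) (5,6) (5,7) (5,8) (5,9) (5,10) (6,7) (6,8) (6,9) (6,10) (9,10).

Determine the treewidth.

A width-4 tree decomposition is:
Bags: B1 = {1, 4, 5, 6, 8}  B2 = {1, 4, 5, 6, 9}  B3 = {1, 4, 5, 6, 7}  B4 = {4, 5, 6, 9, 10}  B5 = {0, 4, 5, 6, 9}  B6 = {2, 4, 5, 9, 10}  B7 = {1, 3, 4, 6, 9}
Tree: B1–B2, B2–B3, B2–B4, B4–B5, B4–B6, B2–B7
Each bag holds 5 vertices, so the decomposition has width 4, which upper-bounds the treewidth. For the lower bound, the 5 vertices {1, 3, 4, 6, 9} are pairwise adjacent, and any tree decomposition puts a clique entirely inside one bag — forcing width ≥ 4. Hence tw(G) = 4 exactly.

4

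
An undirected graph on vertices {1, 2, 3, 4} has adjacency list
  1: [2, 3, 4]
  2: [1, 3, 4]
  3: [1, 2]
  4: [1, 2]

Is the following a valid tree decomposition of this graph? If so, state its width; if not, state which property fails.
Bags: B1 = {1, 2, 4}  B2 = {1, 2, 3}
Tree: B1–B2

Vertex coverage: the bags together contain {1, 2, 3, 4}, the full vertex set. Edge coverage: each edge of G has both endpoints in at least one bag. Running intersection: for every vertex, the bags containing it form a connected subtree. All three properties hold, so this is a valid tree decomposition of width max|bag| − 1 = 2, and hence tw(G) ≤ 2.

Yes; width 2.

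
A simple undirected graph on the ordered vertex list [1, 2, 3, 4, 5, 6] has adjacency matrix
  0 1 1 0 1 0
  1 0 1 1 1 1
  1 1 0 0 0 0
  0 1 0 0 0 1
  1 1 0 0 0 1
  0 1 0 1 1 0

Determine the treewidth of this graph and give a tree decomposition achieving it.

Each bag holds 3 vertices, so the decomposition has width 2, which upper-bounds the treewidth. Conversely, {1, 2, 3} is a clique of size 3, and the vertices of any clique must share a bag in every tree decomposition; so some bag has ≥ 3 vertices and tw(G) ≥ 2. Therefore the treewidth is 2.

Treewidth 2.
Bags: B1 = {2, 5, 6}  B2 = {1, 2, 5}  B3 = {2, 4, 6}  B4 = {1, 2, 3}
Tree: B1–B2, B1–B3, B2–B4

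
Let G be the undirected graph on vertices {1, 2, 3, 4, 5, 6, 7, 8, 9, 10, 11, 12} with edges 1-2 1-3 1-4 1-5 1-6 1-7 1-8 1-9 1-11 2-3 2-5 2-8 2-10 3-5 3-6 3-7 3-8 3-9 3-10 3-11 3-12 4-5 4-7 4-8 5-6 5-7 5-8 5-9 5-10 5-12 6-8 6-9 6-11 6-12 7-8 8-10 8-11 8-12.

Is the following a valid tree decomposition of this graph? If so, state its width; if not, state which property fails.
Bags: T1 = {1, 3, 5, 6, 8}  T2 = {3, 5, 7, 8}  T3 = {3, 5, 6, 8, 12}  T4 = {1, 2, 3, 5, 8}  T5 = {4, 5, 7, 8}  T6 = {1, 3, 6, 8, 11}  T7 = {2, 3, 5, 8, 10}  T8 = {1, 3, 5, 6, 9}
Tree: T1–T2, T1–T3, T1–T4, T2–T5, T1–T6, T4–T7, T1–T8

A tree decomposition must satisfy three properties: every vertex lies in some bag; for every edge, both endpoints lie together in some bag; and for every vertex, the bags containing it form a connected subtree. Here edge (1,7) lies in no bag, so the decomposition is invalid.

No — edge (1,7) lies in no bag.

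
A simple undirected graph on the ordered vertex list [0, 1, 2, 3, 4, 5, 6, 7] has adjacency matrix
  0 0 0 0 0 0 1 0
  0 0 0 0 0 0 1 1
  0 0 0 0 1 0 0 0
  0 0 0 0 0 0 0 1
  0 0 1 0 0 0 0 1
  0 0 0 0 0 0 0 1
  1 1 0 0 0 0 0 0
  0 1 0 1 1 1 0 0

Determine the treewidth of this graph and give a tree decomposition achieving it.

Treewidth 1.
One such decomposition:
Bags: B1 = {1, 7}  B2 = {5, 7}  B3 = {4, 7}  B4 = {1, 6}  B5 = {2, 4}  B6 = {3, 7}  B7 = {0, 6}
Tree: B1–B2, B1–B3, B1–B4, B3–B5, B2–B6, B4–B7

Each bag holds 2 vertices, so the decomposition has width 1, which upper-bounds the treewidth. G has an edge, so its treewidth is at least 1. Hence tw(G) = 1 exactly.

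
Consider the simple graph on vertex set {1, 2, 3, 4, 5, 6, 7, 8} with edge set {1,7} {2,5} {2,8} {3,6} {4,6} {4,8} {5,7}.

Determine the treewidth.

A width-1 tree decomposition is:
Bags: B1 = {3, 6}  B2 = {4, 6}  B3 = {4, 8}  B4 = {2, 8}  B5 = {2, 5}  B6 = {5, 7}  B7 = {1, 7}
Tree: B1–B2, B2–B3, B3–B4, B4–B5, B5–B6, B6–B7
The largest bag has 2 vertices, giving width 1; this decomposition certifies tw(G) ≤ 1. Any graph with an edge has treewidth ≥ 1, and G has the edge 3–6. The upper and lower bounds meet at 1, so that is the treewidth.

1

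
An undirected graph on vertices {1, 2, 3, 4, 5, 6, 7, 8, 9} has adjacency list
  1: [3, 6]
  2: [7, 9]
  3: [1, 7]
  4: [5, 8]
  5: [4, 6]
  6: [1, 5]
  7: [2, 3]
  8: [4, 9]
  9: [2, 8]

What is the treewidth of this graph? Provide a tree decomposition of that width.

Treewidth 2.
One such decomposition:
Bags: B1 = {4, 5, 6}  B2 = {4, 6, 8}  B3 = {6, 8, 9}  B4 = {2, 6, 9}  B5 = {2, 6, 7}  B6 = {3, 6, 7}  B7 = {1, 3, 6}
Tree: B1–B2, B2–B3, B3–B4, B4–B5, B5–B6, B6–B7

Every bag has size at most 3, so the width is 3 − 1 = 2 and tw(G) ≤ 2. For the lower bound, G contains the cycle 6–5–4–8–9–2–7–3–1–6, so G is not a forest; only forests have treewidth ≤ 1, hence tw(G) ≥ 2. The upper and lower bounds meet at 2, so that is the treewidth.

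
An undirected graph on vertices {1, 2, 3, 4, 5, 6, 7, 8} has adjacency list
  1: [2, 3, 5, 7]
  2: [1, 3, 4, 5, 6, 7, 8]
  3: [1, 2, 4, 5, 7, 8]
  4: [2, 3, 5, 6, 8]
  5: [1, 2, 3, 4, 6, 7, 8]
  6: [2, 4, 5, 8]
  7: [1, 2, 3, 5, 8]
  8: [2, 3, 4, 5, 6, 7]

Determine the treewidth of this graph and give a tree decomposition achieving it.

Each bag holds 5 vertices, so the decomposition has width 4, which upper-bounds the treewidth. For the lower bound, the 5 vertices {2, 3, 4, 5, 8} are pairwise adjacent, and any tree decomposition puts a clique entirely inside one bag — forcing width ≥ 4. Hence tw(G) = 4 exactly.

Treewidth 4.
One such decomposition:
Bags: B1 = {2, 3, 4, 5, 8}  B2 = {2, 4, 5, 6, 8}  B3 = {2, 3, 5, 7, 8}  B4 = {1, 2, 3, 5, 7}
Tree: B1–B2, B1–B3, B3–B4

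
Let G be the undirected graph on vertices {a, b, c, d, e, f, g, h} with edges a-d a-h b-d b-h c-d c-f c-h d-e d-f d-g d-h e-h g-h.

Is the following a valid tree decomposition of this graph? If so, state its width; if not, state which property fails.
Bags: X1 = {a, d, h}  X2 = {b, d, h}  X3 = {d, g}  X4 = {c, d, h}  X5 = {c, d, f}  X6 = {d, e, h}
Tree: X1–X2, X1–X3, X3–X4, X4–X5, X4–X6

No — edge (h,g) lies in no bag.

A tree decomposition must satisfy three properties: every vertex lies in some bag; for every edge, both endpoints lie together in some bag; and for every vertex, the bags containing it form a connected subtree. Here edge (h,g) lies in no bag, so the decomposition is invalid.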